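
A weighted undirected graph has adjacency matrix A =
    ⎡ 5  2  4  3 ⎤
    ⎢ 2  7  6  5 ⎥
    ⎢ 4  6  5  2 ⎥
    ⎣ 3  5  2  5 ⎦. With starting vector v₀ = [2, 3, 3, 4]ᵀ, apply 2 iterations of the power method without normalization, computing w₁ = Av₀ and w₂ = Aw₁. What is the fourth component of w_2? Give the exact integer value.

w1 = Av₀ = (40, 63, 49, 47)
w2 = Aw1 = (663, 1050, 877, 768)
The requested component of w2 is 768.

768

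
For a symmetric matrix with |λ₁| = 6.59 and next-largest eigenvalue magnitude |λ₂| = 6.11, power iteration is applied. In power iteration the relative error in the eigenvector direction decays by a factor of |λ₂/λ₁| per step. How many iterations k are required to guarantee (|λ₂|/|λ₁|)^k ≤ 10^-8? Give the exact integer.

244

|λ₂/λ₁| = 6.11/6.59 = 0.92716
Need k ≥ ln(10^-8) / ln(0.92716) = -18.4207 / -0.0756 ≈ 243.574
Smallest integer k satisfying the bound: 244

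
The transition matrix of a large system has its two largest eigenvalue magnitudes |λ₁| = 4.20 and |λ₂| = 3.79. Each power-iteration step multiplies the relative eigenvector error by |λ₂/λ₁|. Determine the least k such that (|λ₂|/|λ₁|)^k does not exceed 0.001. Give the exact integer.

68

|λ₂/λ₁| = 3.79/4.20 = 0.90238
Need k ≥ ln(0.001) / ln(0.90238) = -6.9078 / -0.1027 ≈ 67.249
Smallest integer k satisfying the bound: 68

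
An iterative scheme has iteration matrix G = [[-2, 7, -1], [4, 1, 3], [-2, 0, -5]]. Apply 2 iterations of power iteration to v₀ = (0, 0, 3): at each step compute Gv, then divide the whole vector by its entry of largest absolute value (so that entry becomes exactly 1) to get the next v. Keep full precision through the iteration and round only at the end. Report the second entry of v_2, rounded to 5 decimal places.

Gv0 = (-3.000000, 9.000000, -15.000000); divide by -15.000000 → v1 = (0.200000, -0.600000, 1.000000)
Gv1 = (-5.600000, 3.200000, -5.400000); divide by -5.600000 → v2 = (1.000000, -0.571429, 0.964286)
Requested entry of v2: -48/84 = -0.57143

-0.57143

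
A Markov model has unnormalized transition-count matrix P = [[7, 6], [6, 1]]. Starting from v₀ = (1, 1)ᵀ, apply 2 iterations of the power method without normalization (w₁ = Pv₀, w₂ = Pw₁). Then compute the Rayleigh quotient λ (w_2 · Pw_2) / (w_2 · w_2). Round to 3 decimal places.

w1 = Pv₀ = (7·1 + 6·1; 6·1 + 1·1) = (13, 7)
w2 = Pw1 = (7·13 + 6·7; 6·13 + 1·7) = (133, 85)
Pw2 = (1441, 883)
w2·Pw2 = 133·1441 + 85·883 = 266708; w2·w2 = 133·133 + 85·85 = 24914
λ ≈ 266708/24914 = 10.705

10.705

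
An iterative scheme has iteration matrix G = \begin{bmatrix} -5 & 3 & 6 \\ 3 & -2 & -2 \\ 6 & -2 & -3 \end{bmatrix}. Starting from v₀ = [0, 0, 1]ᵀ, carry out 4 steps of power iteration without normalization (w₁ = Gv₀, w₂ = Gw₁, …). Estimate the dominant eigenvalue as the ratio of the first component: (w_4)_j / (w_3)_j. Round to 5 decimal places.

-11.34259

w1 = Gv₀ = (6, -2, -3)
w2 = Gw1 = (-54, 28, 49)
w3 = Gw2 = (648, -316, -527)
w4 = Gw3 = (-7350, 3630, 6101)
Ratio at component: -7350 / 648 = -11.34259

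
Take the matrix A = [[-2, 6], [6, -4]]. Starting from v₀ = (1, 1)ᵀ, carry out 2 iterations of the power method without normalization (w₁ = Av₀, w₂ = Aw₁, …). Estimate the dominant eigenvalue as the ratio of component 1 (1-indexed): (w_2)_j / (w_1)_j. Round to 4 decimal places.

λ ≈ 1.0000

w1 = Av₀ = (4, 2)
w2 = Aw1 = (4, 16)
Ratio at component: 4 / 4 = 1.0000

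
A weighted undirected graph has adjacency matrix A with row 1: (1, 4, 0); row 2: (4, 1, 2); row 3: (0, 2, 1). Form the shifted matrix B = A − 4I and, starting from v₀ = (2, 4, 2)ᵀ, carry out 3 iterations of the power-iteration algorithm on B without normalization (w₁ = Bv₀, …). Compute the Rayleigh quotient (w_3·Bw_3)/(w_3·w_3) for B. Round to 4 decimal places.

μ ≈ -7.4415

B = A − 4I has rows (-3, 4, 0); (4, -3, 2); (0, 2, -3)
w1 = Bv₀ = ((-3)·2 + 4·4 + 0·2; 4·2 + (-3)·4 + 2·2; 0·2 + 2·4 + (-3)·2) = (10, 0, 2)
w2 = Bw1 = ((-3)·10 + 4·0 + 0·2; 4·10 + (-3)·0 + 2·2; 0·10 + 2·0 + (-3)·2) = (-30, 44, -6)
w3 = Bw2 = (266, -264, 106)
Bw3 = (-1854, 2068, -846)
w3·Bw3 = -1128792; w3·w3 = 151688; μ ≈ -1128792/151688 = -7.4415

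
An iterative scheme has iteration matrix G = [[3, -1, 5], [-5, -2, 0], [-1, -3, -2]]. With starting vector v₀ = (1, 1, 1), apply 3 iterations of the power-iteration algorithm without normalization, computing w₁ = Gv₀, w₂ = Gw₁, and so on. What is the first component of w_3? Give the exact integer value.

145

w1 = Gv₀ = (3·1 + (-1)·1 + 5·1; (-5)·1 + (-2)·1 + 0·1; (-1)·1 + (-3)·1 + (-2)·1) = (7, -7, -6)
w2 = Gw1 = (3·7 + (-1)·(-7) + 5·(-6); (-5)·7 + (-2)·(-7) + 0·(-6); (-1)·7 + (-3)·(-7) + (-2)·(-6)) = (-2, -21, 26)
w3 = Gw2 = (145, 52, 13)
The requested component of w3 is 145.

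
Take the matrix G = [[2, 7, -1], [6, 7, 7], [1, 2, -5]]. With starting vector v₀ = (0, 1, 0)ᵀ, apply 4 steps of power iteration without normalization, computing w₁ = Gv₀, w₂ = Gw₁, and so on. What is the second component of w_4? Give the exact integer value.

14834

w1 = Gv₀ = (2·0 + 7·1 + (-1)·0; 6·0 + 7·1 + 7·0; 1·0 + 2·1 + (-5)·0) = (7, 7, 2)
w2 = Gw1 = (2·7 + 7·7 + (-1)·2; 6·7 + 7·7 + 7·2; 1·7 + 2·7 + (-5)·2) = (61, 105, 11)
w3 = Gw2 = (846, 1178, 216)
w4 = Gw3 = (9722, 14834, 2122)
The requested component of w4 is 14834.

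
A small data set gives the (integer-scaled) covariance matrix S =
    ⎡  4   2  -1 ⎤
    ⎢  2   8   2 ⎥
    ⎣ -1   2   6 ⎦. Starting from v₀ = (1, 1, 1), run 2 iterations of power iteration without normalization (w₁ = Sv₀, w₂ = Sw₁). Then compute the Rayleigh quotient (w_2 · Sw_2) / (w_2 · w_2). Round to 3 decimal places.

w1 = Sv₀ = (4·1 + 2·1 + (-1)·1; 2·1 + 8·1 + 2·1; (-1)·1 + 2·1 + 6·1) = (5, 12, 7)
w2 = Sw1 = (4·5 + 2·12 + (-1)·7; 2·5 + 8·12 + 2·7; (-1)·5 + 2·12 + 6·7) = (37, 120, 61)
Sw2 = (327, 1156, 569)
w2·Sw2 = 37·327 + 120·1156 + 61·569 = 185528; w2·w2 = 37·37 + 120·120 + 61·61 = 19490
λ ≈ 185528/19490 = 9.519

λ ≈ 9.519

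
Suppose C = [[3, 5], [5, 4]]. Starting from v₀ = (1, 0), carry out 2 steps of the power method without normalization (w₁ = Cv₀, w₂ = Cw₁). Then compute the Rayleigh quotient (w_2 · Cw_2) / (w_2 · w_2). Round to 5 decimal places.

8.51239

w1 = Cv₀ = (3·1 + 5·0; 5·1 + 4·0) = (3, 5)
w2 = Cw1 = (3·3 + 5·5; 5·3 + 4·5) = (34, 35)
Cw2 = (277, 310)
w2·Cw2 = 34·277 + 35·310 = 20268; w2·w2 = 34·34 + 35·35 = 2381
λ ≈ 20268/2381 = 8.51239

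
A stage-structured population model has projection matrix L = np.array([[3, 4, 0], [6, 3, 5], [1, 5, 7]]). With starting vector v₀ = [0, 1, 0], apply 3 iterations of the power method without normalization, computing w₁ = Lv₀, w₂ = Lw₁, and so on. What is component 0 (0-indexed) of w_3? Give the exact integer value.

304

w1 = Lv₀ = (3·0 + 4·1 + 0·0; 6·0 + 3·1 + 5·0; 1·0 + 5·1 + 7·0) = (4, 3, 5)
w2 = Lw1 = (3·4 + 4·3 + 0·5; 6·4 + 3·3 + 5·5; 1·4 + 5·3 + 7·5) = (24, 58, 54)
w3 = Lw2 = (304, 588, 692)
The requested component of w3 is 304.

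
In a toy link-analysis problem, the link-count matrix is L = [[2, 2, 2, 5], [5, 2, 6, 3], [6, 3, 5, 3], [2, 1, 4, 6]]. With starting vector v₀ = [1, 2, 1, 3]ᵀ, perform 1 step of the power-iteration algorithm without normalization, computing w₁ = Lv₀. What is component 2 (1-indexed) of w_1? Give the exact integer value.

w1 = Lv₀ = (2·1 + 2·2 + 2·1 + 5·3; 5·1 + 2·2 + 6·1 + 3·3; 6·1 + 3·2 + 5·1 + 3·3; 2·1 + 1·2 + 4·1 + 6·3) = (23, 24, 26, 26)
The requested component of w1 is 24.

24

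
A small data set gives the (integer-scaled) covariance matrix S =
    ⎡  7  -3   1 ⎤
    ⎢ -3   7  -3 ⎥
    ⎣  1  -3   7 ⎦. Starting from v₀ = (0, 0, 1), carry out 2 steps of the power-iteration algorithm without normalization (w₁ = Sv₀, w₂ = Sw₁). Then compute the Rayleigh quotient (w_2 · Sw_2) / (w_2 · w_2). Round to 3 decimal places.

λ ≈ 11.118

w1 = Sv₀ = (7·0 + (-3)·0 + 1·1; (-3)·0 + 7·0 + (-3)·1; 1·0 + (-3)·0 + 7·1) = (1, -3, 7)
w2 = Sw1 = (7·1 + (-3)·(-3) + 1·7; (-3)·1 + 7·(-3) + (-3)·7; 1·1 + (-3)·(-3) + 7·7) = (23, -45, 59)
Sw2 = (355, -561, 571)
w2·Sw2 = 23·355 + (-45)·(-561) + 59·571 = 67099; w2·w2 = 23·23 + (-45)·(-45) + 59·59 = 6035
λ ≈ 67099/6035 = 11.118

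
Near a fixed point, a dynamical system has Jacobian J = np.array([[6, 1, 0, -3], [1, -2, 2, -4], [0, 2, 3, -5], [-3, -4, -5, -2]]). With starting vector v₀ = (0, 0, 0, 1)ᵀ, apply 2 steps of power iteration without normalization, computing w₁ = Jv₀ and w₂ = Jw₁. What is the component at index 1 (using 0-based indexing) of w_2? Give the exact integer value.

3

w1 = Jv₀ = (-3, -4, -5, -2)
w2 = Jw1 = (-16, 3, -13, 54)
The requested component of w2 is 3.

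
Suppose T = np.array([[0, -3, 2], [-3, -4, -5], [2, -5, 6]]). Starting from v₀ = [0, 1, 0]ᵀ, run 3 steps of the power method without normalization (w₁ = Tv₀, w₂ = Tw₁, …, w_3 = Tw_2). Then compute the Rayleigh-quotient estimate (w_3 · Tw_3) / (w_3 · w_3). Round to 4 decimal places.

w1 = Tv₀ = (0·0 + (-3)·1 + 2·0; (-3)·0 + (-4)·1 + (-5)·0; 2·0 + (-5)·1 + 6·0) = (-3, -4, -5)
w2 = Tw1 = (0·(-3) + (-3)·(-4) + 2·(-5); (-3)·(-3) + (-4)·(-4) + (-5)·(-5); 2·(-3) + (-5)·(-4) + 6·(-5)) = (2, 50, -16)
w3 = Tw2 = (-182, -126, -342)
Tw3 = (-306, 2760, -1786)
w3·Tw3 = (-182)·(-306) + (-126)·2760 + (-342)·(-1786) = 318744; w3·w3 = (-182)·(-182) + (-126)·(-126) + (-342)·(-342) = 165964
λ ≈ 318744/165964 = 1.9206

λ ≈ 1.9206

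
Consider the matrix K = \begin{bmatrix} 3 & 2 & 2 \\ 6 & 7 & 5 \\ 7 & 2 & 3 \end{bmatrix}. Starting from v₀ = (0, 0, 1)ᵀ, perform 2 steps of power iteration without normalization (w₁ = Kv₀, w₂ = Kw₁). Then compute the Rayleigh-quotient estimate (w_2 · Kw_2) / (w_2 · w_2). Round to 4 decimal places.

w1 = Kv₀ = (2, 5, 3)
w2 = Kw1 = (22, 62, 33)
Kw2 = (256, 731, 377)
w2·Kw2 = 22·256 + 62·731 + 33·377 = 63395; w2·w2 = 22·22 + 62·62 + 33·33 = 5417
λ ≈ 63395/5417 = 11.7030

11.7030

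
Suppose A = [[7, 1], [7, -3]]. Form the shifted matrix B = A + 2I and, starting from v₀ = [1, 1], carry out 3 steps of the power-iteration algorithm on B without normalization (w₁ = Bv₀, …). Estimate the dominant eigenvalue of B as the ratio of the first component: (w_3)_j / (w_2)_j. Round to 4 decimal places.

B = A + 2I has rows (9, 1); (7, -1)
w1 = Bv₀ = (9·1 + 1·1; 7·1 + (-1)·1) = (10, 6)
w2 = Bw1 = (9·10 + 1·6; 7·10 + (-1)·6) = (96, 64)
w3 = Bw2 = (928, 608)
Ratio: 928/96 = 9.6667

μ ≈ 9.6667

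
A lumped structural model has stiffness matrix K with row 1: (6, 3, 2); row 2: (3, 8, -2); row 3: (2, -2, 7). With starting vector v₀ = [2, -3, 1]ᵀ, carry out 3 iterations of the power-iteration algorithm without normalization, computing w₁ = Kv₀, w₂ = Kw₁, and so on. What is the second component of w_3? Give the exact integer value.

-1758

w1 = Kv₀ = (6·2 + 3·(-3) + 2·1; 3·2 + 8·(-3) + (-2)·1; 2·2 + (-2)·(-3) + 7·1) = (5, -20, 17)
w2 = Kw1 = (6·5 + 3·(-20) + 2·17; 3·5 + 8·(-20) + (-2)·17; 2·5 + (-2)·(-20) + 7·17) = (4, -179, 169)
w3 = Kw2 = (-175, -1758, 1549)
The requested component of w3 is -1758.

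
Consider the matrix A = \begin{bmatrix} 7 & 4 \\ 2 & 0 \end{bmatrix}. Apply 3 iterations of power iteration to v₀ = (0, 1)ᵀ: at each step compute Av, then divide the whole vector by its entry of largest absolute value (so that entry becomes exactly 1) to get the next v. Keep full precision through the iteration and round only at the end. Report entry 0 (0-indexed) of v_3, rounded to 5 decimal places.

1.00000

Av0 = (4.000000, 0.000000); divide by 4.000000 → v1 = (1.000000, 0.000000)
Av1 = (7.000000, 2.000000); divide by 7.000000 → v2 = (1.000000, 0.285714)
Av2 = (8.142857, 2.000000); divide by 8.142857 → v3 = (1.000000, 0.245614)
Requested entry of v3: 228/228 = 1.00000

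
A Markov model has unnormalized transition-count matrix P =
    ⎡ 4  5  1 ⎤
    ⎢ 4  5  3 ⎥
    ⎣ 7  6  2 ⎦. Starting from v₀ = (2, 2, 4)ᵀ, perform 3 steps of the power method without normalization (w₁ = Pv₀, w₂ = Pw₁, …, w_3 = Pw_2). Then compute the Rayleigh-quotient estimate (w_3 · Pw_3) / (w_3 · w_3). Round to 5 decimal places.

w1 = Pv₀ = (4·2 + 5·2 + 1·4; 4·2 + 5·2 + 3·4; 7·2 + 6·2 + 2·4) = (22, 30, 34)
w2 = Pw1 = (4·22 + 5·30 + 1·34; 4·22 + 5·30 + 3·34; 7·22 + 6·30 + 2·34) = (272, 340, 402)
w3 = Pw2 = (3190, 3994, 4748)
Pw3 = (37478, 46974, 55790)
w3·Pw3 = 3190·37478 + 3994·46974 + 4748·55790 = 572059896; w3·w3 = 3190·3190 + 3994·3994 + 4748·4748 = 48671640
λ ≈ 572059896/48671640 = 11.75345

λ ≈ 11.75345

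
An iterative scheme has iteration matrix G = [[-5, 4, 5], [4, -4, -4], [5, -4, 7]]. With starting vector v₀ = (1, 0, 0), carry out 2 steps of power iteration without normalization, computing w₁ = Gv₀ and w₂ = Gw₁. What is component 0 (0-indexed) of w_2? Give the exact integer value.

w1 = Gv₀ = ((-5)·1 + 4·0 + 5·0; 4·1 + (-4)·0 + (-4)·0; 5·1 + (-4)·0 + 7·0) = (-5, 4, 5)
w2 = Gw1 = ((-5)·(-5) + 4·4 + 5·5; 4·(-5) + (-4)·4 + (-4)·5; 5·(-5) + (-4)·4 + 7·5) = (66, -56, -6)
The requested component of w2 is 66.

66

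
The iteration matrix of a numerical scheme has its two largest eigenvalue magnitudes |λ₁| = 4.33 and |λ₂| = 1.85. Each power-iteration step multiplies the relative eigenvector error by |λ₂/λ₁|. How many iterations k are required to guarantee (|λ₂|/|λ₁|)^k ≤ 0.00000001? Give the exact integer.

22

|λ₂/λ₁| = 1.85/4.33 = 0.42725
Need k ≥ ln(0.00000001) / ln(0.42725) = -18.4207 / -0.8504 ≈ 21.662
Smallest integer k satisfying the bound: 22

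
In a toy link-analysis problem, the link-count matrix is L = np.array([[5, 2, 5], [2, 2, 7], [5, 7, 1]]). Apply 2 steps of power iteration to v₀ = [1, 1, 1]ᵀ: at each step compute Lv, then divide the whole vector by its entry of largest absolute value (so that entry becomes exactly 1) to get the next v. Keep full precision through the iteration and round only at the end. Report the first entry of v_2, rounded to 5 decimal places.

Lv0 = (12.000000, 11.000000, 13.000000); divide by 13.000000 → v1 = (0.923077, 0.846154, 1.000000)
Lv1 = (11.307692, 10.538462, 11.538462); divide by 11.538462 → v2 = (0.980000, 0.913333, 1.000000)
Requested entry of v2: 147/150 = 0.98000

0.98000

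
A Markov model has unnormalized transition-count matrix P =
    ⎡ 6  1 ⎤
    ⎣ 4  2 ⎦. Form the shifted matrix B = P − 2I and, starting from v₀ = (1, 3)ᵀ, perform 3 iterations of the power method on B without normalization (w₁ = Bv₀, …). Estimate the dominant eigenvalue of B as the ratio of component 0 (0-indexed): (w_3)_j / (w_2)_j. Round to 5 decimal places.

B = P − 2I has rows (4, 1); (4, 0)
w1 = Bv₀ = (4·1 + 1·3; 4·1 + 0·3) = (7, 4)
w2 = Bw1 = (4·7 + 1·4; 4·7 + 0·4) = (32, 28)
w3 = Bw2 = (156, 128)
Ratio: 156/32 = 4.87500

μ ≈ 4.87500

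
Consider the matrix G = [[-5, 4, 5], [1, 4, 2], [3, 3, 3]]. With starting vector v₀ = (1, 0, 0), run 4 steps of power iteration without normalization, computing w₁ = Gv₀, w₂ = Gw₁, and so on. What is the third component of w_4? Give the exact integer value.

-57

w1 = Gv₀ = ((-5)·1 + 4·0 + 5·0; 1·1 + 4·0 + 2·0; 3·1 + 3·0 + 3·0) = (-5, 1, 3)
w2 = Gw1 = ((-5)·(-5) + 4·1 + 5·3; 1·(-5) + 4·1 + 2·3; 3·(-5) + 3·1 + 3·3) = (44, 5, -3)
w3 = Gw2 = (-215, 58, 138)
w4 = Gw3 = (1997, 293, -57)
The requested component of w4 is -57.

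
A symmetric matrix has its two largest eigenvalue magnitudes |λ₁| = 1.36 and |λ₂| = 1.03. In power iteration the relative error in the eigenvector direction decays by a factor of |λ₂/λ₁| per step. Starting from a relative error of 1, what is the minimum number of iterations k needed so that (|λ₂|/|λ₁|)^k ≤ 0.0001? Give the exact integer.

34

|λ₂/λ₁| = 1.03/1.36 = 0.75735
Need k ≥ ln(0.0001) / ln(0.75735) = -9.2103 / -0.2779 ≈ 33.140
Smallest integer k satisfying the bound: 34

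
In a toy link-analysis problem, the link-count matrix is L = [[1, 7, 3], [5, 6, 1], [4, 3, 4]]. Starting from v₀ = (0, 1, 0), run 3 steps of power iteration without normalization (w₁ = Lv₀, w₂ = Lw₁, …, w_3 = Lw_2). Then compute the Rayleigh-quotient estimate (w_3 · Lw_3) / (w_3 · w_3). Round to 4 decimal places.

w1 = Lv₀ = (1·0 + 7·1 + 3·0; 5·0 + 6·1 + 1·0; 4·0 + 3·1 + 4·0) = (7, 6, 3)
w2 = Lw1 = (1·7 + 7·6 + 3·3; 5·7 + 6·6 + 1·3; 4·7 + 3·6 + 4·3) = (58, 74, 58)
w3 = Lw2 = (750, 792, 686)
Lw3 = (8352, 9188, 8120)
w3·Lw3 = 750·8352 + 792·9188 + 686·8120 = 19111216; w3·w3 = 750·750 + 792·792 + 686·686 = 1660360
λ ≈ 19111216/1660360 = 11.5103

λ ≈ 11.5103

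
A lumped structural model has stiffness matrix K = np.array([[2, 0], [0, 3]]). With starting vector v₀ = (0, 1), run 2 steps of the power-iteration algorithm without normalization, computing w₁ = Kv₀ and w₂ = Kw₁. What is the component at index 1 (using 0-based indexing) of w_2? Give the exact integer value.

w1 = Kv₀ = (0, 3)
w2 = Kw1 = (0, 9)
The requested component of w2 is 9.

9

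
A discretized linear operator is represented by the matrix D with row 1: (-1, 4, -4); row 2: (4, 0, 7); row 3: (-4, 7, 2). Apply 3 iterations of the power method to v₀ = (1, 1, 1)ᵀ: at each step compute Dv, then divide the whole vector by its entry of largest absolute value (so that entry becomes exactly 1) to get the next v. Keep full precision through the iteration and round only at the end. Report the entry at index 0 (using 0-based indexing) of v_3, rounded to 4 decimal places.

-0.3596

Dv0 = (-1.00000, 11.00000, 5.00000); divide by 11.00000 → v1 = (-0.09091, 1.00000, 0.45455)
Dv1 = (2.27273, 2.81818, 8.27273); divide by 8.27273 → v2 = (0.27473, 0.34066, 1.00000)
Dv2 = (-2.91209, 8.09890, 3.28571); divide by 8.09890 → v3 = (-0.35957, 1.00000, 0.40570)
Requested entry of v3: -265/737 = -0.3596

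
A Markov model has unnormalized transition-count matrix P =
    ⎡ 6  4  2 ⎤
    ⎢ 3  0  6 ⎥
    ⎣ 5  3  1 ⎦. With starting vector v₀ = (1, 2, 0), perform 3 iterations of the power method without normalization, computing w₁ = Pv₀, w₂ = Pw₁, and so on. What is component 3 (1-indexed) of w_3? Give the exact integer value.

1004

w1 = Pv₀ = (14, 3, 11)
w2 = Pw1 = (118, 108, 90)
w3 = Pw2 = (1320, 894, 1004)
The requested component of w3 is 1004.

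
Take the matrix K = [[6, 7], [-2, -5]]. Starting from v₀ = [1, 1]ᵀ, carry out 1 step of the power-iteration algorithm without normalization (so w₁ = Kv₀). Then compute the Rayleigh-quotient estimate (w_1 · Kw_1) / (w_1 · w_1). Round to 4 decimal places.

w1 = Kv₀ = (6·1 + 7·1; (-2)·1 + (-5)·1) = (13, -7)
Kw1 = (29, 9)
w1·Kw1 = 13·29 + (-7)·9 = 314; w1·w1 = 13·13 + (-7)·(-7) = 218
λ ≈ 314/218 = 1.4404

1.4404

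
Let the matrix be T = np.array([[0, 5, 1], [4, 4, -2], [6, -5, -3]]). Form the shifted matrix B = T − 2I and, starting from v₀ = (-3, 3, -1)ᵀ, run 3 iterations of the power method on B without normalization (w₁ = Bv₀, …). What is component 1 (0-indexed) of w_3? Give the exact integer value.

B = T − 2I has rows (-2, 5, 1); (4, 2, -2); (6, -5, -5)
w1 = Bv₀ = ((-2)·(-3) + 5·3 + 1·(-1); 4·(-3) + 2·3 + (-2)·(-1); 6·(-3) + (-5)·3 + (-5)·(-1)) = (20, -4, -28)
w2 = Bw1 = ((-2)·20 + 5·(-4) + 1·(-28); 4·20 + 2·(-4) + (-2)·(-28); 6·20 + (-5)·(-4) + (-5)·(-28)) = (-88, 128, 280)
w3 = Bw2 = (1096, -656, -2568)
Requested component of w3: -656

-656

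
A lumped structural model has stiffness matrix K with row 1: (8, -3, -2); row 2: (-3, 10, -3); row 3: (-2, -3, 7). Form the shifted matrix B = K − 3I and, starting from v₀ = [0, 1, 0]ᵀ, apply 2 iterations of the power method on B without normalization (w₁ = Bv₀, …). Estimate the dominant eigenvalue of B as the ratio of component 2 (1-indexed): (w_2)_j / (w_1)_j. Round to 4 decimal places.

B = K − 3I has rows (5, -3, -2); (-3, 7, -3); (-2, -3, 4)
w1 = Bv₀ = (-3, 7, -3)
w2 = Bw1 = (-30, 67, -27)
Ratio: 67/7 = 9.5714

μ ≈ 9.5714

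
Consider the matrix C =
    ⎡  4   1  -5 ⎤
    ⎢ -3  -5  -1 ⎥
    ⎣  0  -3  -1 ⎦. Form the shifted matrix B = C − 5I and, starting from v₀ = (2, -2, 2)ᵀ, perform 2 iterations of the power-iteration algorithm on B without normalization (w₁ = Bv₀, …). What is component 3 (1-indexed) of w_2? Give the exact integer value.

0

B = C − 5I has rows (-1, 1, -5); (-3, -10, -1); (0, -3, -6)
w1 = Bv₀ = (-14, 12, -6)
w2 = Bw1 = (56, -72, 0)
Requested component of w2: 0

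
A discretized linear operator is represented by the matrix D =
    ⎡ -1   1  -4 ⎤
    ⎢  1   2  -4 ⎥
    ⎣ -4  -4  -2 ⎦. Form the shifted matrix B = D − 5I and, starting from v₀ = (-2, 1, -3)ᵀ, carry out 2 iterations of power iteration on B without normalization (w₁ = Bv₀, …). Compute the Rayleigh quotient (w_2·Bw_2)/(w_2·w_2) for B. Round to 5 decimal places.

B = D − 5I has rows (-6, 1, -4); (1, -3, -4); (-4, -4, -7)
w1 = Bv₀ = (25, 7, 25)
w2 = Bw1 = (-243, -96, -303)
Bw2 = (2574, 1257, 3477)
w2·Bw2 = -1799685; w2·w2 = 160074; μ ≈ -1799685/160074 = -11.24283

μ ≈ -11.24283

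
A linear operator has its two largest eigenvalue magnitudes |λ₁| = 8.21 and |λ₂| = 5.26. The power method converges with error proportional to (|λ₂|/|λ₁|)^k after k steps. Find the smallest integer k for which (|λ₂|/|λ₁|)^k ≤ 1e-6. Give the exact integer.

|λ₂/λ₁| = 5.26/8.21 = 0.64068
Need k ≥ ln(1e-6) / ln(0.64068) = -13.8155 / -0.4452 ≈ 31.031
Smallest integer k satisfying the bound: 32

32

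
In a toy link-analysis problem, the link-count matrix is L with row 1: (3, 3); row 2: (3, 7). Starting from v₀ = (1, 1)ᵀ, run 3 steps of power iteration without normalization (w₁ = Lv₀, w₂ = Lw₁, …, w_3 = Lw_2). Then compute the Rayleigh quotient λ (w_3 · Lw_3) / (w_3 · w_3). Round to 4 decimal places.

λ ≈ 8.6055

w1 = Lv₀ = (3·1 + 3·1; 3·1 + 7·1) = (6, 10)
w2 = Lw1 = (3·6 + 3·10; 3·6 + 7·10) = (48, 88)
w3 = Lw2 = (408, 760)
Lw3 = (3504, 6544)
w3·Lw3 = 408·3504 + 760·6544 = 6403072; w3·w3 = 408·408 + 760·760 = 744064
λ ≈ 6403072/744064 = 8.6055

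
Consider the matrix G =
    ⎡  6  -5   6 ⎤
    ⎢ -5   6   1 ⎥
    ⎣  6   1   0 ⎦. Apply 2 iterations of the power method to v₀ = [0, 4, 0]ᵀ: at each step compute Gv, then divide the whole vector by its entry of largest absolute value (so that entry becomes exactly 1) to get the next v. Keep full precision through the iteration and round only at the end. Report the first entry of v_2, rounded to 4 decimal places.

Gv0 = (-20.00000, 24.00000, 4.00000); divide by 24.00000 → v1 = (-0.83333, 1.00000, 0.16667)
Gv1 = (-9.00000, 10.33333, -4.00000); divide by 10.33333 → v2 = (-0.87097, 1.00000, -0.38710)
Requested entry of v2: -216/248 = -0.8710

-0.8710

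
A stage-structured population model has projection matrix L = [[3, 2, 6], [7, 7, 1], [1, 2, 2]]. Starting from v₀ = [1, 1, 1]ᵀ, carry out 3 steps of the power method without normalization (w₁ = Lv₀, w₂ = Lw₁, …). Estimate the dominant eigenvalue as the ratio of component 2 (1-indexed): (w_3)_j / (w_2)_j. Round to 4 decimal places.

w1 = Lv₀ = (3·1 + 2·1 + 6·1; 7·1 + 7·1 + 1·1; 1·1 + 2·1 + 2·1) = (11, 15, 5)
w2 = Lw1 = (3·11 + 2·15 + 6·5; 7·11 + 7·15 + 1·5; 1·11 + 2·15 + 2·5) = (93, 187, 51)
w3 = Lw2 = (959, 2011, 569)
Ratio at component: 2011 / 187 = 10.7540

λ ≈ 10.7540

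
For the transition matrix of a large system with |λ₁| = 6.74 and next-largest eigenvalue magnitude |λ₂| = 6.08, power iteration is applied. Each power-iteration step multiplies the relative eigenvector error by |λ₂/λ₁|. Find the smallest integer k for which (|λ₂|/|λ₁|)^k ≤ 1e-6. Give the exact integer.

135

|λ₂/λ₁| = 6.08/6.74 = 0.90208
Need k ≥ ln(1e-6) / ln(0.90208) = -13.8155 / -0.1031 ≈ 134.059
Smallest integer k satisfying the bound: 135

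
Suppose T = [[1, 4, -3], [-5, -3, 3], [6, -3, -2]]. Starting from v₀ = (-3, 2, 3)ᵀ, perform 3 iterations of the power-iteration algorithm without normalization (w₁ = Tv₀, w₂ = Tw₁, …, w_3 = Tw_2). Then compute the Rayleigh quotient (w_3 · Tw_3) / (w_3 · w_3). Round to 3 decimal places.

w1 = Tv₀ = (1·(-3) + 4·2 + (-3)·3; (-5)·(-3) + (-3)·2 + 3·3; 6·(-3) + (-3)·2 + (-2)·3) = (-4, 18, -30)
w2 = Tw1 = (1·(-4) + 4·18 + (-3)·(-30); (-5)·(-4) + (-3)·18 + 3·(-30); 6·(-4) + (-3)·18 + (-2)·(-30)) = (158, -124, -18)
w3 = Tw2 = (-284, -472, 1356)
Tw3 = (-6240, 6904, -3000)
w3·Tw3 = (-284)·(-6240) + (-472)·6904 + 1356·(-3000) = -5554528; w3·w3 = (-284)·(-284) + (-472)·(-472) + 1356·1356 = 2142176
λ ≈ -5554528/2142176 = -2.593

-2.593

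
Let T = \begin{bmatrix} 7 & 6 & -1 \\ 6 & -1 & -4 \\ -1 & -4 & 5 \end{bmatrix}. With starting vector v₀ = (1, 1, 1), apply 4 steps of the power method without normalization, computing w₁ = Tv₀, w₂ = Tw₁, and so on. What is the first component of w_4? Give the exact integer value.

11156

w1 = Tv₀ = (12, 1, 0)
w2 = Tw1 = (90, 71, -16)
w3 = Tw2 = (1072, 533, -454)
w4 = Tw3 = (11156, 7715, -5474)
The requested component of w4 is 11156.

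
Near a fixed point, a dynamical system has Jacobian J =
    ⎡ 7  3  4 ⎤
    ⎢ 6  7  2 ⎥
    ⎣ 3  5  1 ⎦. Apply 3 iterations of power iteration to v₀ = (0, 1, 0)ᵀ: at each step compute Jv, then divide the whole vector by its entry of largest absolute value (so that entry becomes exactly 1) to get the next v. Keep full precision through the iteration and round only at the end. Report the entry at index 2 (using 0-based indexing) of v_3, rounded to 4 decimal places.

0.6145

Jv0 = (3.00000, 7.00000, 5.00000); divide by 7.00000 → v1 = (0.42857, 1.00000, 0.71429)
Jv1 = (8.85714, 11.00000, 7.00000); divide by 11.00000 → v2 = (0.80519, 1.00000, 0.63636)
Jv2 = (11.18182, 13.10390, 8.05195); divide by 13.10390 → v3 = (0.85332, 1.00000, 0.61447)
Requested entry of v3: 620/1009 = 0.6145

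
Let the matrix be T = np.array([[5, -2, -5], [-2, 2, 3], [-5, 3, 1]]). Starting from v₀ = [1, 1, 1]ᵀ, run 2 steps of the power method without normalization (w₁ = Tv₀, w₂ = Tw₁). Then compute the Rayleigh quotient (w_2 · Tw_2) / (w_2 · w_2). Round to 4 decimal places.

w1 = Tv₀ = (-2, 3, -1)
w2 = Tw1 = (-11, 7, 18)
Tw2 = (-159, 90, 94)
w2·Tw2 = (-11)·(-159) + 7·90 + 18·94 = 4071; w2·w2 = (-11)·(-11) + 7·7 + 18·18 = 494
λ ≈ 4071/494 = 8.2409

λ ≈ 8.2409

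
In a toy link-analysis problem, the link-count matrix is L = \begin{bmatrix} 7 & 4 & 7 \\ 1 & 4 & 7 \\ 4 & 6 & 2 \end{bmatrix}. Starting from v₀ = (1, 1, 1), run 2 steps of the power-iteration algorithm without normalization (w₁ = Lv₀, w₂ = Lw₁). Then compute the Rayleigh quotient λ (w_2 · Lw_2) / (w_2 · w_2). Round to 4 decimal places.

w1 = Lv₀ = (7·1 + 4·1 + 7·1; 1·1 + 4·1 + 7·1; 4·1 + 6·1 + 2·1) = (18, 12, 12)
w2 = Lw1 = (7·18 + 4·12 + 7·12; 1·18 + 4·12 + 7·12; 4·18 + 6·12 + 2·12) = (258, 150, 168)
Lw2 = (3582, 2034, 2268)
w2·Lw2 = 258·3582 + 150·2034 + 168·2268 = 1610280; w2·w2 = 258·258 + 150·150 + 168·168 = 117288
λ ≈ 1610280/117288 = 13.7293

λ ≈ 13.7293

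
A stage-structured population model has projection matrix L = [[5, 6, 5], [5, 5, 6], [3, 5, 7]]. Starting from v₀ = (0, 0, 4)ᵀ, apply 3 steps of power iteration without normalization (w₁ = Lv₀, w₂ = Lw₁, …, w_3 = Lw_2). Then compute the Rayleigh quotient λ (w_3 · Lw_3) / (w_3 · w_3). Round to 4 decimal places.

w1 = Lv₀ = (5·0 + 6·0 + 5·4; 5·0 + 5·0 + 6·4; 3·0 + 5·0 + 7·4) = (20, 24, 28)
w2 = Lw1 = (5·20 + 6·24 + 5·28; 5·20 + 5·24 + 6·28; 3·20 + 5·24 + 7·28) = (384, 388, 376)
w3 = Lw2 = (6128, 6116, 5724)
Lw3 = (95956, 95564, 89032)
w3·Lw3 = 6128·95956 + 6116·95564 + 5724·89032 = 1682106960; w3·w3 = 6128·6128 + 6116·6116 + 5724·5724 = 107722016
λ ≈ 1682106960/107722016 = 15.6153

15.6153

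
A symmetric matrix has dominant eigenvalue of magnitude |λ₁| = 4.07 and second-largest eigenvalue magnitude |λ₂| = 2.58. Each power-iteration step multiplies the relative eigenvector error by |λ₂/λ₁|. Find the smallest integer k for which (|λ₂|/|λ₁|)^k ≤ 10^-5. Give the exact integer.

|λ₂/λ₁| = 2.58/4.07 = 0.63391
Need k ≥ ln(10^-5) / ln(0.63391) = -11.5129 / -0.4559 ≈ 25.256
Smallest integer k satisfying the bound: 26

26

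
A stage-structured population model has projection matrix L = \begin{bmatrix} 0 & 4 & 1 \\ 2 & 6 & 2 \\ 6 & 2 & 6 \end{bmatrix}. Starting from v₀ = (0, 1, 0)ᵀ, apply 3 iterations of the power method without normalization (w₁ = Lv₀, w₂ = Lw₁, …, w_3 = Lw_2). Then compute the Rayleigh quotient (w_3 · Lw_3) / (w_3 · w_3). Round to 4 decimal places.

9.9518

w1 = Lv₀ = (0·0 + 4·1 + 1·0; 2·0 + 6·1 + 2·0; 6·0 + 2·1 + 6·0) = (4, 6, 2)
w2 = Lw1 = (0·4 + 4·6 + 1·2; 2·4 + 6·6 + 2·2; 6·4 + 2·6 + 6·2) = (26, 48, 48)
w3 = Lw2 = (240, 436, 540)
Lw3 = (2284, 4176, 5552)
w3·Lw3 = 240·2284 + 436·4176 + 540·5552 = 5366976; w3·w3 = 240·240 + 436·436 + 540·540 = 539296
λ ≈ 5366976/539296 = 9.9518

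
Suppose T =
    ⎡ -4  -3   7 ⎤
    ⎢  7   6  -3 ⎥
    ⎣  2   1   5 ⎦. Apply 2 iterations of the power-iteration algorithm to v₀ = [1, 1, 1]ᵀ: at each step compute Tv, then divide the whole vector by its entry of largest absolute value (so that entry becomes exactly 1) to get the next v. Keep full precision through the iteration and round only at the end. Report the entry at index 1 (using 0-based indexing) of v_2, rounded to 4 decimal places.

Tv0 = (0.00000, 10.00000, 8.00000); divide by 10.00000 → v1 = (0.00000, 1.00000, 0.80000)
Tv1 = (2.60000, 3.60000, 5.00000); divide by 5.00000 → v2 = (0.52000, 0.72000, 1.00000)
Requested entry of v2: 36/50 = 0.7200

0.7200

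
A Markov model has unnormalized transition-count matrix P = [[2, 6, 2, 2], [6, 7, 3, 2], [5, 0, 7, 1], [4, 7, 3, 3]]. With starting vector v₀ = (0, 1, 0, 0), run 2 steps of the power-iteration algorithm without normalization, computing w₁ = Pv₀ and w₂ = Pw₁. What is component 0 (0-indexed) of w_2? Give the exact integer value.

w1 = Pv₀ = (2·0 + 6·1 + 2·0 + 2·0; 6·0 + 7·1 + 3·0 + 2·0; 5·0 + 0·1 + 7·0 + 1·0; 4·0 + 7·1 + 3·0 + 3·0) = (6, 7, 0, 7)
w2 = Pw1 = (2·6 + 6·7 + 2·0 + 2·7; 6·6 + 7·7 + 3·0 + 2·7; 5·6 + 0·7 + 7·0 + 1·7; 4·6 + 7·7 + 3·0 + 3·7) = (68, 99, 37, 94)
The requested component of w2 is 68.

68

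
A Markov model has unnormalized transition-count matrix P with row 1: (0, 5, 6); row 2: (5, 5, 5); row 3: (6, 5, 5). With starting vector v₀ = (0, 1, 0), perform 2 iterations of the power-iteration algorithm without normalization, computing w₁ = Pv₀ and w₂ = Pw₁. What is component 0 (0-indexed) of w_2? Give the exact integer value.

55

w1 = Pv₀ = (5, 5, 5)
w2 = Pw1 = (55, 75, 80)
The requested component of w2 is 55.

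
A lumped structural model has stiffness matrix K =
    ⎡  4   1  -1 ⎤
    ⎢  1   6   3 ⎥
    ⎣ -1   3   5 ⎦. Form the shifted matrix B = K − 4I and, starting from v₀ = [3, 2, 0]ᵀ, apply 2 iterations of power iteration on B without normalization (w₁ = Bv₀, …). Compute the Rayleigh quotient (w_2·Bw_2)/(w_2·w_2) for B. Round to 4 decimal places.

B = K − 4I has rows (0, 1, -1); (1, 2, 3); (-1, 3, 1)
w1 = Bv₀ = (2, 7, 3)
w2 = Bw1 = (4, 25, 22)
Bw2 = (3, 120, 93)
w2·Bw2 = 5058; w2·w2 = 1125; μ ≈ 5058/1125 = 4.4960

μ ≈ 4.4960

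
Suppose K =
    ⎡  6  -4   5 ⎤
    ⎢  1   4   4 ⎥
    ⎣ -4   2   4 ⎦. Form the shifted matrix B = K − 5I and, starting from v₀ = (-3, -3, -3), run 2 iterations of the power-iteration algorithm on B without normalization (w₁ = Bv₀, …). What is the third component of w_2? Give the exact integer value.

-9

B = K − 5I has rows (1, -4, 5); (1, -1, 4); (-4, 2, -1)
w1 = Bv₀ = (1·(-3) + (-4)·(-3) + 5·(-3); 1·(-3) + (-1)·(-3) + 4·(-3); (-4)·(-3) + 2·(-3) + (-1)·(-3)) = (-6, -12, 9)
w2 = Bw1 = (1·(-6) + (-4)·(-12) + 5·9; 1·(-6) + (-1)·(-12) + 4·9; (-4)·(-6) + 2·(-12) + (-1)·9) = (87, 42, -9)
Requested component of w2: -9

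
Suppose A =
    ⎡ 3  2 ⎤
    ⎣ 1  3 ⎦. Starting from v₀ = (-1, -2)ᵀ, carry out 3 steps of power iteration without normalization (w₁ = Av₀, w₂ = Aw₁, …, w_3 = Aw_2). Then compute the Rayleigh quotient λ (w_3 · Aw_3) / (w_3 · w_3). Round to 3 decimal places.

λ ≈ 4.434

w1 = Av₀ = (3·(-1) + 2·(-2); 1·(-1) + 3·(-2)) = (-7, -7)
w2 = Aw1 = (3·(-7) + 2·(-7); 1·(-7) + 3·(-7)) = (-35, -28)
w3 = Aw2 = (-161, -119)
Aw3 = (-721, -518)
w3·Aw3 = (-161)·(-721) + (-119)·(-518) = 177723; w3·w3 = (-161)·(-161) + (-119)·(-119) = 40082
λ ≈ 177723/40082 = 4.434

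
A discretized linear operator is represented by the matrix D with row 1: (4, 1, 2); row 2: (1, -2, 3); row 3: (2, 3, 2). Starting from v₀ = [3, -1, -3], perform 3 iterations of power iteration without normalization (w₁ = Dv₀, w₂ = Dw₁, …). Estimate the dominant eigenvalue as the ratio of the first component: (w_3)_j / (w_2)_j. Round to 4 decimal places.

2.8000

w1 = Dv₀ = (5, -4, -3)
w2 = Dw1 = (10, 4, -8)
w3 = Dw2 = (28, -22, 16)
Ratio at component: 28 / 10 = 2.8000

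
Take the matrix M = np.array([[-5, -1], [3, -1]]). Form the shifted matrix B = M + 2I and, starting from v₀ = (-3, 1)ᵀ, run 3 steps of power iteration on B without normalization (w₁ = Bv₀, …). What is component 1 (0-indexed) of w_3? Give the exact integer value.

B = M + 2I has rows (-3, -1); (3, 1)
w1 = Bv₀ = ((-3)·(-3) + (-1)·1; 3·(-3) + 1·1) = (8, -8)
w2 = Bw1 = ((-3)·8 + (-1)·(-8); 3·8 + 1·(-8)) = (-16, 16)
w3 = Bw2 = (32, -32)
Requested component of w3: -32

-32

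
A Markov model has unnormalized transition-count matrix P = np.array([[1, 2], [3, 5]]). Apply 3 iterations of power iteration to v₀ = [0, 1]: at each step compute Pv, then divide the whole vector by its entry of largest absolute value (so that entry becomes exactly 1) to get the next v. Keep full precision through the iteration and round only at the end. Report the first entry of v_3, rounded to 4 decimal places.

Pv0 = (2.00000, 5.00000); divide by 5.00000 → v1 = (0.40000, 1.00000)
Pv1 = (2.40000, 6.20000); divide by 6.20000 → v2 = (0.38710, 1.00000)
Pv2 = (2.38710, 6.16129); divide by 6.16129 → v3 = (0.38743, 1.00000)
Requested entry of v3: 74/191 = 0.3874

0.3874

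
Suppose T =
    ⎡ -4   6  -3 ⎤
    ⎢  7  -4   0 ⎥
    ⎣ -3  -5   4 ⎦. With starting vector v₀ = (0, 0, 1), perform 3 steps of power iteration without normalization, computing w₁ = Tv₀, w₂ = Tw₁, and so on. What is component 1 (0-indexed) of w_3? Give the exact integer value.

84

w1 = Tv₀ = ((-4)·0 + 6·0 + (-3)·1; 7·0 + (-4)·0 + 0·1; (-3)·0 + (-5)·0 + 4·1) = (-3, 0, 4)
w2 = Tw1 = ((-4)·(-3) + 6·0 + (-3)·4; 7·(-3) + (-4)·0 + 0·4; (-3)·(-3) + (-5)·0 + 4·4) = (0, -21, 25)
w3 = Tw2 = (-201, 84, 205)
The requested component of w3 is 84.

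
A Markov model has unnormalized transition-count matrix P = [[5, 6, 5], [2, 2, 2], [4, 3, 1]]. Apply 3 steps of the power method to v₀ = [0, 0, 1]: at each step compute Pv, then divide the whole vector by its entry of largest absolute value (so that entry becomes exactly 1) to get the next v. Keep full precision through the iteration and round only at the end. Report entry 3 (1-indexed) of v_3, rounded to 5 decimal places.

Pv0 = (5.000000, 2.000000, 1.000000); divide by 5.000000 → v1 = (1.000000, 0.400000, 0.200000)
Pv1 = (8.400000, 3.200000, 5.400000); divide by 8.400000 → v2 = (1.000000, 0.380952, 0.642857)
Pv2 = (10.500000, 4.047619, 5.785714); divide by 10.500000 → v3 = (1.000000, 0.385488, 0.551020)
Requested entry of v3: 243/441 = 0.55102

0.55102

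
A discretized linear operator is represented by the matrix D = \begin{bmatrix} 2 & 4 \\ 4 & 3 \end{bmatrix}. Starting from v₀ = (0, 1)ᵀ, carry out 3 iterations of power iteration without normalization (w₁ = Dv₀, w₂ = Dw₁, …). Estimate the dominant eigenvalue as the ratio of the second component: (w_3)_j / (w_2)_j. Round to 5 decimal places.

w1 = Dv₀ = (4, 3)
w2 = Dw1 = (20, 25)
w3 = Dw2 = (140, 155)
Ratio at component: 155 / 25 = 6.20000

λ ≈ 6.20000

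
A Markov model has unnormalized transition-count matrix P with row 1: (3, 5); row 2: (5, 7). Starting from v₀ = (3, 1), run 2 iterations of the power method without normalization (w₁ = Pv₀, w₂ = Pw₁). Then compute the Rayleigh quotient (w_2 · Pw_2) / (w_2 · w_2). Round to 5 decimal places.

λ ≈ 10.38515

w1 = Pv₀ = (3·3 + 5·1; 5·3 + 7·1) = (14, 22)
w2 = Pw1 = (3·14 + 5·22; 5·14 + 7·22) = (152, 224)
Pw2 = (1576, 2328)
w2·Pw2 = 152·1576 + 224·2328 = 761024; w2·w2 = 152·152 + 224·224 = 73280
λ ≈ 761024/73280 = 10.38515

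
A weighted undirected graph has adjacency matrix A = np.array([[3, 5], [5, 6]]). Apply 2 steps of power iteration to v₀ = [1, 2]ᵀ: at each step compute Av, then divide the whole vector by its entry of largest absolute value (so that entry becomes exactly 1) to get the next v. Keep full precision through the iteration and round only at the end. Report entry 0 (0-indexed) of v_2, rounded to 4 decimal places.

Av0 = (13.00000, 17.00000); divide by 17.00000 → v1 = (0.76471, 1.00000)
Av1 = (7.29412, 9.82353); divide by 9.82353 → v2 = (0.74251, 1.00000)
Requested entry of v2: 124/167 = 0.7425

0.7425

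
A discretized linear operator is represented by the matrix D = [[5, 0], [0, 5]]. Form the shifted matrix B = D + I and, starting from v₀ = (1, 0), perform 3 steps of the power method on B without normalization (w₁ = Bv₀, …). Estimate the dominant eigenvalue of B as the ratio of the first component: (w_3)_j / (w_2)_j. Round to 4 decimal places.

6.0000

B = D + I has rows (6, 0); (0, 6)
w1 = Bv₀ = (6·1 + 0·0; 0·1 + 6·0) = (6, 0)
w2 = Bw1 = (6·6 + 0·0; 0·6 + 6·0) = (36, 0)
w3 = Bw2 = (216, 0)
Ratio: 216/36 = 6.0000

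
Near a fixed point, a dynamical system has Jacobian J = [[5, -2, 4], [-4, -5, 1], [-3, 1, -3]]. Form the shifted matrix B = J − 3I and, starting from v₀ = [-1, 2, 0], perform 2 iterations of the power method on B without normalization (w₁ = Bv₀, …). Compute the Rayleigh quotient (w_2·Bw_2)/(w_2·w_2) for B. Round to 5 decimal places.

B = J − 3I has rows (2, -2, 4); (-4, -8, 1); (-3, 1, -6)
w1 = Bv₀ = (-6, -12, 5)
w2 = Bw1 = (32, 125, -24)
Bw2 = (-282, -1152, 173)
w2·Bw2 = -157176; w2·w2 = 17225; μ ≈ -157176/17225 = -9.12488

μ ≈ -9.12488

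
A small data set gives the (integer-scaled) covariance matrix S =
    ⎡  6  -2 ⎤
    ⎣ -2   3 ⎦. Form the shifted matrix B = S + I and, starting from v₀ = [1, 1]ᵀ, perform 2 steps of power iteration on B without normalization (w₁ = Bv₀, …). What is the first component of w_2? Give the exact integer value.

31

B = S + I has rows (7, -2); (-2, 4)
w1 = Bv₀ = (5, 2)
w2 = Bw1 = (31, -2)
Requested component of w2: 31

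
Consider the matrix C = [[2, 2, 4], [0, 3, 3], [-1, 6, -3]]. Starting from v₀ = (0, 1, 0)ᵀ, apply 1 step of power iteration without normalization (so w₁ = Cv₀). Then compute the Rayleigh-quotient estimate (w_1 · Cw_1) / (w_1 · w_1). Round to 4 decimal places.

w1 = Cv₀ = (2·0 + 2·1 + 4·0; 0·0 + 3·1 + 3·0; (-1)·0 + 6·1 + (-3)·0) = (2, 3, 6)
Cw1 = (34, 27, -2)
w1·Cw1 = 2·34 + 3·27 + 6·(-2) = 137; w1·w1 = 2·2 + 3·3 + 6·6 = 49
λ ≈ 137/49 = 2.7959

2.7959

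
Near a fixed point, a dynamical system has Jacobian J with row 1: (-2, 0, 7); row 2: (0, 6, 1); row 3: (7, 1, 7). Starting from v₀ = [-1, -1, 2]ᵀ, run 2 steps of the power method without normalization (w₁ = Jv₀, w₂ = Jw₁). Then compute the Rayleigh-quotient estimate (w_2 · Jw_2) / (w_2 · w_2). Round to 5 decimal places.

w1 = Jv₀ = ((-2)·(-1) + 0·(-1) + 7·2; 0·(-1) + 6·(-1) + 1·2; 7·(-1) + 1·(-1) + 7·2) = (16, -4, 6)
w2 = Jw1 = ((-2)·16 + 0·(-4) + 7·6; 0·16 + 6·(-4) + 1·6; 7·16 + 1·(-4) + 7·6) = (10, -18, 150)
Jw2 = (1030, 42, 1102)
w2·Jw2 = 10·1030 + (-18)·42 + 150·1102 = 174844; w2·w2 = 10·10 + (-18)·(-18) + 150·150 = 22924
λ ≈ 174844/22924 = 7.62712

λ ≈ 7.62712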